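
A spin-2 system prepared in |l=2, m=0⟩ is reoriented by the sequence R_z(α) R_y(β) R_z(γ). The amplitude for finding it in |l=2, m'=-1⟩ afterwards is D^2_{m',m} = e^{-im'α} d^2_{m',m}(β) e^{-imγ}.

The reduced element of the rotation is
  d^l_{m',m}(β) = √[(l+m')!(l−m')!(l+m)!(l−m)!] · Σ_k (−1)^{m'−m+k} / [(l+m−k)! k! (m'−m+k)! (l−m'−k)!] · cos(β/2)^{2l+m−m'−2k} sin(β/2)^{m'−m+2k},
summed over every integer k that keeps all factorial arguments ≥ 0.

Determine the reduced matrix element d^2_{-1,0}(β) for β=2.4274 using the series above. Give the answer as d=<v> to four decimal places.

d=-0.6062

d^2_{-1,0}(β=2.4274) via the finite sum:
With c≡cos(β/2)=0.349555 and s≡sin(β/2)=0.936916, N=[1·6·2·2]^{1/2}=4.898979
The bounds max(0,m−m')=1 and min(l+m,l−m')=2 give 2 terms
  k=1: (−1)^0·4.8990/(2)·0.3496^3·0.9369^1 = +0.098022
  k=2: (−1)^1·4.8990/(2)·0.3496^1·0.9369^3 = -0.704195
d^2_{-1,0}(2.4274) = +0.098022 -0.704195 = -0.606173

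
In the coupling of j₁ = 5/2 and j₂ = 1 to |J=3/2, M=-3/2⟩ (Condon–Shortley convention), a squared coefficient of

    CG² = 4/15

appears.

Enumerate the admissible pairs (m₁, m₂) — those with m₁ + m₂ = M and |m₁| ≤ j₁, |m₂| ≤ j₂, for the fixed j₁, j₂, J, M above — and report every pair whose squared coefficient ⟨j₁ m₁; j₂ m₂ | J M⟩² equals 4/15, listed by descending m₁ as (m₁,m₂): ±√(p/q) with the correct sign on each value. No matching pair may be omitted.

(-3/2,0): −√(4/15)

Admissible pairs with m₁+m₂ = M = -3/2: (-5/2,1), (-3/2,0), (-1/2,-1)
  (m₁,m₂)=(-1/2,-1): CG² = 1/15, CG = +√(1/15)
  (m₁,m₂)=(-3/2,0): CG² = 4/15, CG = −√(4/15)   ← matches the target
  (m₁,m₂)=(-5/2,1): CG² = 2/3, CG = +√(2/3)
Pairs with CG² = 4/15: (-3/2,0): −√(4/15)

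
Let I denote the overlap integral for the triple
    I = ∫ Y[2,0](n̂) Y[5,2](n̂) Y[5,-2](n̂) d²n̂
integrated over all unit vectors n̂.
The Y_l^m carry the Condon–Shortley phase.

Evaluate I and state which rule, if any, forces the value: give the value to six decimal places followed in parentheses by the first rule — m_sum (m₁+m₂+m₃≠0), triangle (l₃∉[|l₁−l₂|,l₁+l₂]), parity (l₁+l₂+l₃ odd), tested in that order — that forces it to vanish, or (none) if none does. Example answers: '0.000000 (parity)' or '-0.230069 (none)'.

Rules hold: Σm=0, L=12 even, 3≤5≤7.
N = 5·11·11 = 605
Δ = 2!·2!·8!/13! = 1/38610
Racah Σ t=0..2: t=0:+1/2880 t=1:−1/576 t=2:+1/2880 = -1/960
⇒ 3j(2 5 5; 0 0 0)² = 10/429, sgn +1
Racah Σ t=0..2: t=0:+1/20160 t=1:−1/1440 t=2:+1/2880 = -1/3360
⇒ 3j(2 5 5; 0 2 -2)² = 6/715, sgn +1
4πI² = N·(3j₀)²·(3jₘ)² = 20/169
I = +1·√(0.118343/4π) = 0.09704356
No selection rule forces the value: the integral is nonzero (none).

0.097044 (none)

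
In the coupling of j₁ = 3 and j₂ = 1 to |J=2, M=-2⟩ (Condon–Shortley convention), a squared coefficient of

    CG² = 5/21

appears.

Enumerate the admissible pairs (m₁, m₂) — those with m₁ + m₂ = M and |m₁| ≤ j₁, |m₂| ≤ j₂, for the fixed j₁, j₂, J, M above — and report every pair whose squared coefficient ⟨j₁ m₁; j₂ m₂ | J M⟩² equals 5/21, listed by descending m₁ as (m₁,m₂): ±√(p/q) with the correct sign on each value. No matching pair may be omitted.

(-2,0): −√(5/21)

Admissible pairs with m₁+m₂ = M = -2: (-3,1), (-2,0), (-1,-1)
  (m₁,m₂)=(-1,-1): CG² = 1/21, CG = +√(1/21)
  (m₁,m₂)=(-2,0): CG² = 5/21, CG = −√(5/21)   ← matches the target
  (m₁,m₂)=(-3,1): CG² = 5/7, CG = +√(5/7)
Pairs with CG² = 5/21: (-2,0): −√(5/21)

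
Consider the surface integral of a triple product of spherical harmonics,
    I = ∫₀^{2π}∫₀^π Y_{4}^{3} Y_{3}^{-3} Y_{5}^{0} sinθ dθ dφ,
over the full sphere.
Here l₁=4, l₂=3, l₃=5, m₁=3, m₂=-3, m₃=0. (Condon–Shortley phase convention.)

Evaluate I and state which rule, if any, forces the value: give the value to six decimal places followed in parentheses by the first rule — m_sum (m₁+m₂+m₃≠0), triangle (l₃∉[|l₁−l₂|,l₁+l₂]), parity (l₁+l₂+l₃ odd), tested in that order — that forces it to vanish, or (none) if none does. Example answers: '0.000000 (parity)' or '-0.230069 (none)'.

m-sum 0 ✓  L=12 even ✓  1≤5≤7 ✓
Π(2lᵢ+1) = 9×7×11 = 693
triangle coeff Δ(4,3,5) = 1/180180
Σ_t [0,2]: t=0:+1/576 t=1:−1/144 t=2:+1/576 = -1/288
(3j)²=20/1001 [(4 3 5; 0 0 0)], sign=+1
Σ_t [0,0]: t=0:+1/5760 = 1/5760
(3j)²=5/572 [(4 3 5; 3 -3 0)], sign=-1
⇒ 4πI² = 225/1859
I = (-1)√(225/1859/(4π)) = -0.09814013
No selection rule forces the value: the integral is nonzero (none).

-0.098140 (none)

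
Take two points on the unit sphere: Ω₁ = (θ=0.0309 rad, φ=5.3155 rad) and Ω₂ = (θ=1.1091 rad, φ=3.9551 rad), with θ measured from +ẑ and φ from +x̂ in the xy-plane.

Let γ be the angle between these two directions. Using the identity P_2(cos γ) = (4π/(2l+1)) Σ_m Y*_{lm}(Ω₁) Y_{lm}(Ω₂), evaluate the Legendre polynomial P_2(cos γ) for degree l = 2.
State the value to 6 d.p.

Addition theorem: P_2(cos γ) = (4π/5) Σ_m Y*_{lm}(Ω₁) Y_{lm}(Ω₂), m = −2…2:
  m=-2: Y*=(-0.000131, -0.000344)  Y=(-0.017397, -0.309132)  product (-0.000104, 0.000047)
  m=-1: Y*=(0.013532, -0.019648)  Y=(-0.211659, 0.223906)  product (0.001535, 0.007188)
  m=+0: Y*=(0.629880, -0.000000)  Y=(-0.127631, 0.000000)  product (-0.080393, 0.000000)
  m=+1: Y*=(-0.013532, -0.019648)  Y=(0.211659, 0.223906)  product (0.001535, -0.007188)
  m=+2: Y*=(-0.000131, 0.000344)  Y=(-0.017397, 0.309132)  product (-0.000104, -0.000047)
Accumulated sum (-0.077531, -0.000000); after 4π/(2l+1) scaling, (-0.194856, -0.000000) ⇒ P_2 = -0.194856

-0.194856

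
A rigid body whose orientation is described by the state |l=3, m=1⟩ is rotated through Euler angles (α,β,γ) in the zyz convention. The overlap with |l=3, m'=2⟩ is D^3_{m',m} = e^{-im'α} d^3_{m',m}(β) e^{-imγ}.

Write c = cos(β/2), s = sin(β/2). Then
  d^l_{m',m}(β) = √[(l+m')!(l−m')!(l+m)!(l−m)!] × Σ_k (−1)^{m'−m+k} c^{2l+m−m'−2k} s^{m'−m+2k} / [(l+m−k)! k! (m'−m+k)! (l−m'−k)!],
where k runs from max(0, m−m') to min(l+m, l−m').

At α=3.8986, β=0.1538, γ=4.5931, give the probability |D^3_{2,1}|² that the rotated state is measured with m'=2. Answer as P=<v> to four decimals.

D^3_{2,1}(3.8986,0.1538,4.5931) = e^{-i·2·3.8986}·d^3_{2,1}(0.1538)·e^{-i·1·4.5931}. Compute d first:
Half-angle: c=0.997045, s=0.076824. N=√(120·1·24·2)=75.894664
k: max(0,(1)−(2))=0 … min(3+(1),3−(2))=1
  k=0: (−1)^1·75.8947/(24)·0.9970^5·0.0768^1 = -0.239371
  k=1: (−1)^2·75.8947/(12)·0.9970^3·0.0768^3 = +0.002842
d^3_{2,1}(0.1538) = -0.239371 +0.002842 = -0.236529
|D^3_{2,1}|² = |d^3_{2,1}(β)|² = (-0.236529)² = 0.055946 (the z-rotation phases have unit modulus)

P=0.0559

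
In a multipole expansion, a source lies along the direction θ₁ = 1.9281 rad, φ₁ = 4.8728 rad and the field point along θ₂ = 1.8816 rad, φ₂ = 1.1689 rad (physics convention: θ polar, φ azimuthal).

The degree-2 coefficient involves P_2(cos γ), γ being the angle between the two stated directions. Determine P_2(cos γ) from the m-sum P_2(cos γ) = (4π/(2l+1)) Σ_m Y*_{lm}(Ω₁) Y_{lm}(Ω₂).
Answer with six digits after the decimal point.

0.129192

Expand P_2 via completeness: Σ_{m} conj(Y_{2,m}) at Ω₁ times Y_{2,m} at Ω₂ —
  m=-2: Y*=-0.321725-0.106910i  Y=-0.242995-0.252103i  product +0.051225+0.107087i
  m=-1: Y*=-0.040431+0.249884i  Y=-0.087990+0.207021i  product -0.048174-0.030357i
  m=+0: Y*=-0.199651-0.000000i  Y=-0.226897+0.000000i  product +0.045300+0.000000i
  m=+1: Y*=+0.040431+0.249884i  Y=+0.087990+0.207021i  product -0.048174+0.030357i
  m=+2: Y*=-0.321725+0.106910i  Y=-0.242995+0.252103i  product +0.051225-0.107087i
Total Σ_m = +0.051404+0.000000i. Multiply by 2.513274: +0.129192+0.000000i. P_2(cos γ) = 0.129192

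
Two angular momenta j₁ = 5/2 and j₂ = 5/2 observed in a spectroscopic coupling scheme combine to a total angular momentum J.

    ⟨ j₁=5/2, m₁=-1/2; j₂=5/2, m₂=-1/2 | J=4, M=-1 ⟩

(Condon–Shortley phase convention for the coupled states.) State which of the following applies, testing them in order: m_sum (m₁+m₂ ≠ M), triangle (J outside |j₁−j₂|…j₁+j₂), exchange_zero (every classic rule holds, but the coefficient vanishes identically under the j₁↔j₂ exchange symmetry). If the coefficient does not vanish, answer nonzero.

m-sum: m₁+m₂ = -1/2+(-1/2) = -1, M = -1  ✓
triangle: |j₁−j₂| = 0 ≤ J = 4 ≤ j₁+j₂ = 5  ✓
exchange: j₁=j₂ and m₁=m₂, and (−1)^(j₁+j₂−J) = (−1)^1 = −1 forces ⟨j₁m₁;j₂m₂|JM⟩ = −⟨j₂m₂;j₁m₁|JM⟩ = −⟨j₁m₁;j₂m₂|JM⟩ ⇒ the coefficient vanishes identically
Racah sum check: Σ_k collapses to 0 ⇒ CG = 0

exchange_zero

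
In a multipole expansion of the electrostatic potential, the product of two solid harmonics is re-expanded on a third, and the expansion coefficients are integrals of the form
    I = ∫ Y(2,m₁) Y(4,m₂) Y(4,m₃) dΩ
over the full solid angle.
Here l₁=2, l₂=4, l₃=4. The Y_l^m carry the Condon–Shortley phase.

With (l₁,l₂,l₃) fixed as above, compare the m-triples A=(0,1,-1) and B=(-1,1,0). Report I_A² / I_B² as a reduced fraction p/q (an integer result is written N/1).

Same 2,4,4: normalisation and zero-m 3j drop out of the ratio.
A: Δ: 2! 2! 6! / 11! → 1/13860; sum: t=0:+1/480 t=1:−1/48 t=2:+1/144 = -17/1440; 3j²(2 4 4; 0 1 -1) = Δ·Π!·Σ² = 289/13860  (sign +1)
B: Δ: 2! 2! 6! / 11! → 1/13860; sum: t=1:−1/96 t=2:+1/72 = 1/288; 3j²(2 4 4; -1 1 0) = Δ·Π!·Σ² = 1/462  (sign +1)
I_A²/I_B² = (289/13860)/(1/462) = 289/30

289/30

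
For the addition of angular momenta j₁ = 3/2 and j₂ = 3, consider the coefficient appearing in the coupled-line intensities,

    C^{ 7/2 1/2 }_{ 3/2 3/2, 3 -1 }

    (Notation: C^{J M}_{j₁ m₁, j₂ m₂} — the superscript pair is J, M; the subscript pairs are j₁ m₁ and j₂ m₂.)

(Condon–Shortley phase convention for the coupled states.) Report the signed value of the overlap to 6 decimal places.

+0.617213  (= +√(8/21))

triangle: 1!·2!·5!/9! = 240/362880
(j±m)!: 3!·0!·2!·4!·4!·3! = 41472
prefactor² = (2J+1)·Δ·N² = 1536/7
  k=0: +1/(0!·1!·0!·2!·2!·3!) = 1/24
Σ = 1/24  ⇒  CG² = 1536/7·(1/24)² = 8/21
CG = +√(8/21) = +0.617213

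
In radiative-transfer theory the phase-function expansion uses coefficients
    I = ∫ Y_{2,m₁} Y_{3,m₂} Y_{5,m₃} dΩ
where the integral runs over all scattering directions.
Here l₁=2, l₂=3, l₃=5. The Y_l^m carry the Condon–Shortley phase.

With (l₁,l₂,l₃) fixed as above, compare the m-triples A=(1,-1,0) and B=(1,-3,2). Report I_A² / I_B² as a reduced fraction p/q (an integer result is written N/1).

l's match ⇒ only the (l;m) 3-j factors differ between A and B.
A: triangle coeff Δ(2,3,5) = 1/2310; Σ_t [0,0]: t=0:+1/288 = 1/288; (3j)²=5/231 [(2 3 5; 1 -1 0)], sign=-1
B: triangle coeff Δ(2,3,5) = 1/2310; Σ_t [0,0]: t=0:+1/4320 = 1/4320; (3j)²=1/330 [(2 3 5; 1 -3 2)], sign=-1
I_A²/I_B² = (5/231)/(1/330) = 50/7

50/7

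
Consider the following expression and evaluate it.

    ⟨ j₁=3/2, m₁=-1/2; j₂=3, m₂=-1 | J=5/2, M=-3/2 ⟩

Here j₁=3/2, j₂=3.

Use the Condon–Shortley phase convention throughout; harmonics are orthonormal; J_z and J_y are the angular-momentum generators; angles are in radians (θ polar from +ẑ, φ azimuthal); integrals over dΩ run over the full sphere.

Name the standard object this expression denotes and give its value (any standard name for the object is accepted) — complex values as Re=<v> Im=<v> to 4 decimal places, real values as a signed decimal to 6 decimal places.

Clebsch–Gordan coefficient, −√(7/20) ≈ -0.591608

This is a Clebsch–Gordan (vector-coupling) coefficient.
√[6·2!1!4!/8! · 1!2!2!4!1!4!] = √(576/35)
  +(−1)^1/∏(1,1,1,1,0,3)! = -1/6  (running -1/6)
  +(−1)^2/∏(2,0,0,0,1,4)! = 1/48  (running -7/48)
⟨..|..⟩ = √(576/35)·(-7/48) = -0.591608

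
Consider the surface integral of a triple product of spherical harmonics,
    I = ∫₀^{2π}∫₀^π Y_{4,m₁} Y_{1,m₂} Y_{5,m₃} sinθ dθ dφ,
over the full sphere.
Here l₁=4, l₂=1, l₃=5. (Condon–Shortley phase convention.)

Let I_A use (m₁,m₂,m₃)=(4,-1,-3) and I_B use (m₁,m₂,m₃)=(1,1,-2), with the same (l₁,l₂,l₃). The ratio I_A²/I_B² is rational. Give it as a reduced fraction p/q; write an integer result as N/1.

1/21

Same 4,1,5: normalisation and zero-m 3j drop out of the ratio.
A: Δ: 0! 8! 2! / 11! → 1/495; sum: t=0:+1/80640 = 1/80640; 3j²(4 1 5; 4 -1 -3) = Δ·Π!·Σ² = 1/495  (sign +1)
B: Δ: 0! 8! 2! / 11! → 1/495; sum: t=0:+1/1440 = 1/1440; 3j²(4 1 5; 1 1 -2) = Δ·Π!·Σ² = 7/165  (sign -1)
I_A²/I_B² = (1/495)/(7/165) = 1/21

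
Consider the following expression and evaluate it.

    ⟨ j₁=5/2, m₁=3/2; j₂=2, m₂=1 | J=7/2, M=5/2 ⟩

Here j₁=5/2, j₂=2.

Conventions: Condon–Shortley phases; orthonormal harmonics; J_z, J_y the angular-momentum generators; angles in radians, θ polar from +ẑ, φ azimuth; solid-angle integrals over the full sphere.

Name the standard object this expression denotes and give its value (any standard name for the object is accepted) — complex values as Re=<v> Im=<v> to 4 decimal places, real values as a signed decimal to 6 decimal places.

This is a Clebsch–Gordan (vector-coupling) coefficient.
j₁+j₂−J=1  J+j₁−j₂=4  J−j₁+j₂=3  j₁+j₂+J+1=9
(j₁±m₁, j₂±m₂, J±M) = (4,1,3,1,6,1)
P² = 2304/7
sum k=0..1:
  [0] +1/36 = 1/36
  [1] −1/48 = -1/48
S = 1/144
C² = P²·S² = 1/63 ; C = +0.125988

Clebsch–Gordan coefficient, +√(1/63) ≈ +0.125988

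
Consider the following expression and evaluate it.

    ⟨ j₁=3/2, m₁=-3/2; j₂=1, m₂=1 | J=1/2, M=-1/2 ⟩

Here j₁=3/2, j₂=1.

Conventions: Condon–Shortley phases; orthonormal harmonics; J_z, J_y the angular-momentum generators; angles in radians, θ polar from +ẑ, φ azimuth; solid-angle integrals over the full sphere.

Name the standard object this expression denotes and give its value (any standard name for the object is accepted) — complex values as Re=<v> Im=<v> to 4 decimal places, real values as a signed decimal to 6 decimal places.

Clebsch–Gordan coefficient, +√(1/2) ≈ +0.707107

This is a Clebsch–Gordan (vector-coupling) coefficient.
triangle: 2!×1!×0!/4! = 2/24
(j±m)!: 0!×3!×2!×0!×0!×1! = 12
prefactor² = (2J+1)×Δ×N² = 2
  k=2: +1/(2!×0!×1!×0!×0!×0!) = 1/2
Σ = 1/2  ⇒  CG² = 2×(1/2)² = 1/2
CG = +√(1/2) = +0.707107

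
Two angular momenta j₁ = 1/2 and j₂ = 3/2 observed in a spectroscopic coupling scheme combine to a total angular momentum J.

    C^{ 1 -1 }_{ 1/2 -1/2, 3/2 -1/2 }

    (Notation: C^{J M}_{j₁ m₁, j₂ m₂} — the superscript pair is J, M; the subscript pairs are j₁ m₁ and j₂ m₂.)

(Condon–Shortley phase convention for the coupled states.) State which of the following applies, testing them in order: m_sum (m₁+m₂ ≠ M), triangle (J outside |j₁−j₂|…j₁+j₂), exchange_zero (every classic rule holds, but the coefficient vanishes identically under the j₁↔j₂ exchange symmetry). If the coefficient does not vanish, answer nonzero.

m-sum: m₁+m₂ = -1/2+(-1/2) = -1, M = -1  ✓
triangle: |j₁−j₂| = 1 ≤ J = 1 ≤ j₁+j₂ = 2  ✓
exchange: j₁≠j₂ or m₁≠m₂ — the exchange symmetry imposes no constraint here
value check: CG = −√(1/4) = -0.500000 ≠ 0

nonzero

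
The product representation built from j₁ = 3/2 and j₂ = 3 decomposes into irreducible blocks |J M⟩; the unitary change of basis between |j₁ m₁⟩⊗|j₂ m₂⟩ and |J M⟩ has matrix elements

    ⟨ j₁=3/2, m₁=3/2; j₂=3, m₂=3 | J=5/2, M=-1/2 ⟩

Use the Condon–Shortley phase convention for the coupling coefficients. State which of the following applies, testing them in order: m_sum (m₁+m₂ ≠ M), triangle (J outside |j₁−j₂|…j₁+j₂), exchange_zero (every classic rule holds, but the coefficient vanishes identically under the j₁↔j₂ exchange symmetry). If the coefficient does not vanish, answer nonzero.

m-sum: m₁+m₂ = 3/2+3 = 9/2, M = -1/2  ✗ ⇒ coefficient is 0

m_sum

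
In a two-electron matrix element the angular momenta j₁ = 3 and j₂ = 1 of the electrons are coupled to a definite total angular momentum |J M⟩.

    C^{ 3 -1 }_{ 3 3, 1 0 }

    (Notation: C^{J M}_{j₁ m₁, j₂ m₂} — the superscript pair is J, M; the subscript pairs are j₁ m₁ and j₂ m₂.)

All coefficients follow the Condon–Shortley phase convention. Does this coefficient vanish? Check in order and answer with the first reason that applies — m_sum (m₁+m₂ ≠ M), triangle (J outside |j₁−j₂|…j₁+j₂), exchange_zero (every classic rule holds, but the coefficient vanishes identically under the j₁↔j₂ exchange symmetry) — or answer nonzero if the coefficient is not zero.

m-sum: m₁+m₂ = 3+0 = 3, M = -1  ✗ ⇒ coefficient is 0

m_sum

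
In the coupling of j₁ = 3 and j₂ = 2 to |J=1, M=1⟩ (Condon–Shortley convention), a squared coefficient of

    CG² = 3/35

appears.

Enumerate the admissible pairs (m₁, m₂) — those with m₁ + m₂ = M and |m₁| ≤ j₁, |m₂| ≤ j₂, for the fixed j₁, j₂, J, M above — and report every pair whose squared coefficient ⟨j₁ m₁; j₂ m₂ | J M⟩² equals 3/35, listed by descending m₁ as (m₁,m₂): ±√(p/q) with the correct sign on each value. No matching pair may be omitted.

(0,1): −√(3/35)

Admissible pairs with m₁+m₂ = M = 1: (-1,2), (0,1), (1,0), (2,-1), (3,-2)
  (m₁,m₂)=(3,-2): CG² = 3/7, CG = +√(3/7)
  (m₁,m₂)=(2,-1): CG² = 2/7, CG = −√(2/7)
  (m₁,m₂)=(1,0): CG² = 6/35, CG = +√(6/35)
  (m₁,m₂)=(0,1): CG² = 3/35, CG = −√(3/35)   ← matches the target
  (m₁,m₂)=(-1,2): CG² = 1/35, CG = +√(1/35)
Pairs with CG² = 3/35: (0,1): −√(3/35)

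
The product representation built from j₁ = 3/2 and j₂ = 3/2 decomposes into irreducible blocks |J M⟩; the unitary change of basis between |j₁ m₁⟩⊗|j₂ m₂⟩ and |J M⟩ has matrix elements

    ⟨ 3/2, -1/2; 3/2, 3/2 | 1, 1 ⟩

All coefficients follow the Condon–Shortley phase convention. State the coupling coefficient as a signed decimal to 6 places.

+√(3/10) ≈ +0.547723

j₁+j₂−J=2  J+j₁−j₂=1  J−j₁+j₂=1  j₁+j₂+J+1=5
(j₁±m₁, j₂±m₂, J±M) = (1,2,3,0,2,0)
P² = 6/5
sum k=2..2:
  [2] +1/2 = 1/2
S = 1/2
C² = P²·S² = 3/10 ; C = +0.547723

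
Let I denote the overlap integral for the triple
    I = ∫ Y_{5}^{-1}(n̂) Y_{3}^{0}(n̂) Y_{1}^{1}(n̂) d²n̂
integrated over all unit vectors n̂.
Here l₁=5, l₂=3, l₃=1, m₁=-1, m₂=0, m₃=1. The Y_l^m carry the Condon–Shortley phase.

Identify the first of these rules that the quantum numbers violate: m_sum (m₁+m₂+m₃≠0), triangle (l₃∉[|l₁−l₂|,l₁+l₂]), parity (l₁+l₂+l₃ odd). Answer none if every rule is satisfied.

Σmᵢ = 0  ✓
l₃∈[|l₁−l₂|,l₁+l₂]=[2,8] required, l₃=1 fails  ✗
Σlᵢ = 9 ⇒ odd

triangle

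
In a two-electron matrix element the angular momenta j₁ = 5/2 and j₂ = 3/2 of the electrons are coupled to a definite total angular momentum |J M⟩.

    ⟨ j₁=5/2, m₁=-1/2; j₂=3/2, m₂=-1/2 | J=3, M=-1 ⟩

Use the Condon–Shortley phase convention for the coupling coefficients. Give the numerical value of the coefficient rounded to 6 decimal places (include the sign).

j₁+j₂−J=1  J+j₁−j₂=4  J−j₁+j₂=2  j₁+j₂+J+1=8
(j₁±m₁, j₂±m₂, J±M) = (2,3,1,2,2,4)
P² = 48/5
sum k=0..1:
  [0] +1/6 = 1/6
  [1] −1/8 = -1/8
S = 1/24
C² = P²·S² = 1/60 ; C = +0.129099

+0.129099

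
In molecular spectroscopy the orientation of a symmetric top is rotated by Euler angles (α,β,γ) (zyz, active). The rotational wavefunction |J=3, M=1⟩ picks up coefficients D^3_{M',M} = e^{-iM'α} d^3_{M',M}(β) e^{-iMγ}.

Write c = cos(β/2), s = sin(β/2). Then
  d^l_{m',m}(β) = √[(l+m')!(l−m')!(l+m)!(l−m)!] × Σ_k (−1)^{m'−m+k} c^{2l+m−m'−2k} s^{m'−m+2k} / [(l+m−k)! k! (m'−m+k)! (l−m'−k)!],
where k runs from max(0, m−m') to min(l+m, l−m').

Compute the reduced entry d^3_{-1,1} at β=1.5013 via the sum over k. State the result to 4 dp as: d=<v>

d=-0.0271

d^3_{-1,1}(β=1.5013) via the finite sum:
Half-angle: c=0.731246, s=0.682114. N=√(2·24·24·2)=48.000000
k∈{2,3,4} keeps every argument non-negative
  k=2: (−1)^0·48.0000/(8)·0.7312^4·0.6821^2 = +0.798213
  k=3: (−1)^1·48.0000/(6)·0.7312^2·0.6821^4 = -0.926072
  k=4: (−1)^2·48.0000/(48)·0.7312^0·0.6821^6 = +0.100726
d^3_{-1,1}(1.5013) = +0.798213 -0.926072 +0.100726 = -0.027134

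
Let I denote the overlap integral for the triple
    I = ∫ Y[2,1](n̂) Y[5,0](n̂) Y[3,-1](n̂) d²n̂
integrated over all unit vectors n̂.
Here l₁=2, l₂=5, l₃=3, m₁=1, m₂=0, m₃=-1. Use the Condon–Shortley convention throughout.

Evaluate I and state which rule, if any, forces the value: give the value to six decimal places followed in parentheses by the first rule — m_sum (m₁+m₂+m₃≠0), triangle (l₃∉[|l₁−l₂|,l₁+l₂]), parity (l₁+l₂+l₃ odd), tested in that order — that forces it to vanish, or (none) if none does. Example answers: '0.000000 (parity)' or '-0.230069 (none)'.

0.169433 (none)

Rules hold: Σm=0, L=10 even, 3≤3≤7.
N = 5·11·7 = 385
Δ = 4!·0!·6!/11! = 1/2310
Racah Σ t=2..2: t=2:+1/144 = 1/144
⇒ 3j(2 5 3; 0 0 0)² = 10/231, sgn -1
Racah Σ t=1..1: t=1:−1/288 = -1/288
⇒ 3j(2 5 3; 1 0 -1)² = 5/231, sgn -1
4πI² = N·(3j₀)²·(3jₘ)² = 250/693
I = +1·√(0.36075/4π) = 0.16943318
No selection rule forces the value: the integral is nonzero (none).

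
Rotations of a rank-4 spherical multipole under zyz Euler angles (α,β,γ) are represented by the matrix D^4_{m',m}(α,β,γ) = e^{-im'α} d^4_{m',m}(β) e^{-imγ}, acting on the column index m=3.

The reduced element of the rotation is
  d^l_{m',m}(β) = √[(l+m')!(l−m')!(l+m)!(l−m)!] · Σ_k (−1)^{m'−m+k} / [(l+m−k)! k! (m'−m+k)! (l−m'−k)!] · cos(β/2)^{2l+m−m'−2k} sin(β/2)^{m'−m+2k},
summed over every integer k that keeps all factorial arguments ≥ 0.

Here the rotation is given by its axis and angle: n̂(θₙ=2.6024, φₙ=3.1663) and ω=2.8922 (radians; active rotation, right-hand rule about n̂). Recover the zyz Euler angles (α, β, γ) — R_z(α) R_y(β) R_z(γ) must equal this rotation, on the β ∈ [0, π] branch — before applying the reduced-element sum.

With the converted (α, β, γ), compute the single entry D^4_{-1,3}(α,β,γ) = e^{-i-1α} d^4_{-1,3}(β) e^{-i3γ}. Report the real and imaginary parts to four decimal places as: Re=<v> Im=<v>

Axis–angle → zyz. n̂ = (sinθₙcosφₙ, sinθₙsinφₙ, cosθₙ) = (-0.513287, -0.012685, -0.858123), ω = 2.8922.
R = I cosω + sinω [n̂]ₓ + (1−cosω) n̂n̂ᵀ gives
  R = [-0.450287, +0.224618, +0.864169; -0.198978, -0.968746, +0.148120; +0.870431, -0.105254, +0.480908]
β = atan2(√(R₁₃²+R₂₃²), R₃₃) = 1.069107; α = atan2(R₂₃, R₁₃) mod 2π = 0.169752; γ = atan2(R₃₂, −R₃₁) mod 2π = 3.261930
First d^4_{-1,3}(β=1.0691), then the phase factors e^{-i(-1)α} and e^{-i(3)γ}:
Half-angle: c=0.860496, s=0.509457. N=√(6·120·5040·1)=1904.940944
k: max(0,(3)−(-1))=4 … min(4+(3),4−(-1))=5
  k=4: (−1)^0·1904.9409/(144)·0.8605^4·0.5095^4 = +0.488590
  k=5: (−1)^1·1904.9409/(240)·0.8605^2·0.5095^6 = -0.102757
d^4_{-1,3}(1.0691) = +0.488590 -0.102757 = +0.385832
D = (+0.985627+0.168938i)·(+0.385832)·(-0.935540+0.353222i) = -0.378797+0.073345i

Re=-0.3788 Im=0.0733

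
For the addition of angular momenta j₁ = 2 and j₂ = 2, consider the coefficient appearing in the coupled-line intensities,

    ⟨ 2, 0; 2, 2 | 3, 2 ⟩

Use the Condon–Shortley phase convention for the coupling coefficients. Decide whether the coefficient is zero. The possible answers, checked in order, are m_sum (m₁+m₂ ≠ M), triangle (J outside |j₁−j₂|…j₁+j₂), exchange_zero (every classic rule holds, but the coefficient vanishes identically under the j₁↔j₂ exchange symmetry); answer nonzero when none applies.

nonzero

m-sum: m₁+m₂ = 0+2 = 2, M = 2  ✓
triangle: |j₁−j₂| = 0 ≤ J = 3 ≤ j₁+j₂ = 4  ✓
exchange: j₁≠j₂ or m₁≠m₂ — the exchange symmetry imposes no constraint here
value check: CG = −√(1/2) = -0.707107 ≠ 0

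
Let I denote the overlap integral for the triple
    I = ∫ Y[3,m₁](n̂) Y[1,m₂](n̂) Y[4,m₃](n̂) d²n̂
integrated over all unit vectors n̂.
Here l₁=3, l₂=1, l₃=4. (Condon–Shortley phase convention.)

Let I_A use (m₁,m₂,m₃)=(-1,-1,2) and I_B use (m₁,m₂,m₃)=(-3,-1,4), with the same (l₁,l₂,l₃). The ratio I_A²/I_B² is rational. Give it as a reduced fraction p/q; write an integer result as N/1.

Same 3,1,4: normalisation and zero-m 3j drop out of the ratio.
A: Δ: 0! 6! 2! / 9! → 1/252; sum: t=0:+1/96 = 1/96; 3j²(3 1 4; -1 -1 2) = Δ·Π!·Σ² = 5/84  (sign +1)
B: Δ: 0! 6! 2! / 9! → 1/252; sum: t=0:+1/1440 = 1/1440; 3j²(3 1 4; -3 -1 4) = Δ·Π!·Σ² = 1/9  (sign +1)
I_A²/I_B² = (5/84)/(1/9) = 15/28

15/28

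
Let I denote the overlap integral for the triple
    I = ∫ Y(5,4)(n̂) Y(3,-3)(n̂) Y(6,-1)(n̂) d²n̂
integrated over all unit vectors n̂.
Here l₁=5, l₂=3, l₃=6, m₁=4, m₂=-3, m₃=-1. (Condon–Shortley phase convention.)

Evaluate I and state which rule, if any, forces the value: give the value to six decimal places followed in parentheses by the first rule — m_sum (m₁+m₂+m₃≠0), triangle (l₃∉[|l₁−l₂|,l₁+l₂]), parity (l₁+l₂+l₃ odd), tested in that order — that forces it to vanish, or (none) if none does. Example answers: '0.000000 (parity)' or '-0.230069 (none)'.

Checks pass: Σm=0; 14 even; l₃=6∈[2,8].
(2·5+1)(2·3+1)(2·6+1) = 1001
Δ: 2! 8! 4! / 15! → 1/675675
sum: t=0:+1/8640 t=1:−1/2304 t=2:+1/8640 = -7/34560
3j²(5 3 6; 0 0 0) = Δ·Π!·Σ² = 7/429  (sign -1)
sum: t=0:+1/241920 = 1/241920
3j²(5 3 6; 4 -3 -1) = Δ·Π!·Σ² = 4/1001  (sign -1)
combine: 4πI² = 1001·7/429·4/1001 = 28/429
take √, sign +1: I = 0.07206849
No selection rule forces the value: the integral is nonzero (none).

0.072068 (none)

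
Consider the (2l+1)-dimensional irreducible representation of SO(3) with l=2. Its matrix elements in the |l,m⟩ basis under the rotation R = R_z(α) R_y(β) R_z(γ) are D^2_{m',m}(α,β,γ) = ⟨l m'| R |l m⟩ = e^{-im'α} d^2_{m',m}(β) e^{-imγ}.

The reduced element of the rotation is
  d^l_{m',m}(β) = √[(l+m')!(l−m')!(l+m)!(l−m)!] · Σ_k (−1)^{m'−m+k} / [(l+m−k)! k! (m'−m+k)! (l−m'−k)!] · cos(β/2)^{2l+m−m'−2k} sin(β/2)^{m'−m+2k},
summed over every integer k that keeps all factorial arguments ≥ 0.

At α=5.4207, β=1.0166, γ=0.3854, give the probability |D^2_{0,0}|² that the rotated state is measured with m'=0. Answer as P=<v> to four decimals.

Split into d^2_{0,0}(β=1.0166) × two z-phases.
c=cos(1.016600/2)=0.873573, s=sin(1.016600/2)=0.486693; N=√[2·2·2·2]=4.000000
k: max(0,(0)−(0))=0 … min(2+(0),2−(0))=2
  k=0: (−1)^0·4.0000/(4)·0.8736^4·0.4867^0 = +0.582367
  k=1: (−1)^1·4.0000/(1)·0.8736^2·0.4867^2 = -0.723050
  k=2: (−1)^2·4.0000/(4)·0.8736^0·0.4867^4 = +0.056107
d^2_{0,0}(1.0166) = +0.582367 -0.723050 +0.056107 = -0.084575
|D^2_{0,0}|² = |d^2_{0,0}(β)|² = (-0.084575)² = 0.007153 (the z-rotation phases have unit modulus)

P=0.0072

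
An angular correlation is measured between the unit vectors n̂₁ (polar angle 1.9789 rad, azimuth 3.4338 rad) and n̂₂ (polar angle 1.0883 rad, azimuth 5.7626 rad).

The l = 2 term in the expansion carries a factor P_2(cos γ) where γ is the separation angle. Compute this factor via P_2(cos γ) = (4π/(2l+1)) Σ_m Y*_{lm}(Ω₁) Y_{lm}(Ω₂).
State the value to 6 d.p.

Expand P_2 via completeness: Σ_{m} conj(Y_{2,m}) at Ω₁ times Y_{2,m} at Ω₂ —
  [-2]  conj(Y_{2,-2})(Ω₁) = (0.271423, 0.179546) ; Y_{2,-2}(Ω₂) = (0.153136, 0.261586) ; Δ = (-0.005402, 0.098495)
  [-1]  conj(Y_{2,-1})(Ω₁) = (0.269492, 0.081068) ; Y_{2,-1}(Ω₂) = (0.275470, 0.157938) ; Δ = (0.061433, 0.064895)
  [+0]  conj(Y_{2,0})(Ω₁) = (-0.166364, -0.000000) ; Y_{2,0}(Ω₂) = (-0.111691, 0.000000) ; Δ = (0.018581, 0.000000)
  [+1]  conj(Y_{2,1})(Ω₁) = (-0.269492, 0.081068) ; Y_{2,1}(Ω₂) = (-0.275470, 0.157938) ; Δ = (0.061433, -0.064895)
  [+2]  conj(Y_{2,2})(Ω₁) = (0.271423, -0.179546) ; Y_{2,2}(Ω₂) = (0.153136, -0.261586) ; Δ = (-0.005402, -0.098495)
Accumulated sum (0.130644, -0.000000); after 4π/(2l+1) scaling, (0.328345, -0.000000) ⇒ P_2 = 0.328345

0.328345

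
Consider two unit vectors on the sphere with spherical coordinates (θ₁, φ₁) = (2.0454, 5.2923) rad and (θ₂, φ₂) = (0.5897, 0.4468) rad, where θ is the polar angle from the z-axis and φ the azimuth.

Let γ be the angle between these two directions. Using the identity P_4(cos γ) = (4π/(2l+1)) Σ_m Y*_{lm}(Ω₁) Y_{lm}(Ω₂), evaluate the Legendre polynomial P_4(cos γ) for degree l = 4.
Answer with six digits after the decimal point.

0.047513

Addition theorem: P_4(cos γ) = (4π/9) Σ_m Y*_{lm}(Ω₁) Y_{lm}(Ω₂), m = −4…4:
  m=-4: (-0.188580, 0.202895) × (-0.009088, -0.041337) = (0.010101, 0.005952)  (running Σ = (0.010101, 0.005952))
  m=-3: (0.396795, 0.067678) × (0.040856, -0.174182) = (0.028000, -0.066349)  (running Σ = (0.038101, -0.060398))
  m=-2: (-0.048833, -0.112057) × (0.248619, -0.309214) = (-0.046790, -0.012760)  (running Σ = (-0.008690, -0.073157))
  m=-1: (0.162075, -0.247427) × (0.361881, -0.173382) = (0.015752, -0.117640)  (running Σ = (0.007063, -0.190797))
  m=0: (-0.183924, -0.000000) × (-0.108213, 0.000000) = (0.019903, 0.000000)  (running Σ = (0.026966, -0.190797))
  m=1: (-0.162075, -0.247427) × (-0.361881, -0.173382) = (0.015752, 0.117640)  (running Σ = (0.042718, -0.073157))
  m=2: (-0.048833, 0.112057) × (0.248619, 0.309214) = (-0.046790, 0.012760)  (running Σ = (-0.004073, -0.060398))
  m=3: (-0.396795, 0.067678) × (-0.040856, -0.174182) = (0.028000, 0.066349)  (running Σ = (0.023927, 0.005952))
  m=4: (-0.188580, -0.202895) × (-0.009088, 0.041337) = (0.010101, -0.005952)  (running Σ = (0.034028, -0.000000))
Σ over m = (0.034028, -0.000000); ×(4π/9) → (0.047513, -0.000000). Real part: 0.047513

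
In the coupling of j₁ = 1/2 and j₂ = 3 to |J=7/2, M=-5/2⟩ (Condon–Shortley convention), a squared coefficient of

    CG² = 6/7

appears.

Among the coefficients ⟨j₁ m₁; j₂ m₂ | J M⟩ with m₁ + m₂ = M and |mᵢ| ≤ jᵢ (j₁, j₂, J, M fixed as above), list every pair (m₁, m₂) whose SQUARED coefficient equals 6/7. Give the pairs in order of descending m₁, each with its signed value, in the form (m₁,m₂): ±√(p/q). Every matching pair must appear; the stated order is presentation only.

Admissible pairs with m₁+m₂ = M = -5/2: (-1/2,-2), (1/2,-3)
  (m₁,m₂)=(1/2,-3): CG² = 1/7, CG = +√(1/7)
  (m₁,m₂)=(-1/2,-2): CG² = 6/7, CG = +√(6/7)   ← matches the target
Pairs with CG² = 6/7: (-1/2,-2): +√(6/7)

(-1/2,-2): +√(6/7)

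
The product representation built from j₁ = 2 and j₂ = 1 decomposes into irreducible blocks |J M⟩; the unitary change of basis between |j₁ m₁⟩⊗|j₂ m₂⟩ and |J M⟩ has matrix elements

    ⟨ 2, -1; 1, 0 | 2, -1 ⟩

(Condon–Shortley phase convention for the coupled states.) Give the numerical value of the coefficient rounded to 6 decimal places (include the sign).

-0.408248

triangle: 1!*3!*1!/6! = 6/720
(j±m)!: 1!*3!*1!*1!*1!*3! = 36
prefactor² = (2J+1)*Δ*N² = 3/2
  k=0: +1/(0!*1!*3!*1!*0!*0!) = 1/6
  k=1: −1/(1!*0!*2!*0!*1!*1!) = -1/2
Σ = -1/3  ⇒  CG² = 3/2*(-1/3)² = 1/6
CG = −√(1/6) = -0.408248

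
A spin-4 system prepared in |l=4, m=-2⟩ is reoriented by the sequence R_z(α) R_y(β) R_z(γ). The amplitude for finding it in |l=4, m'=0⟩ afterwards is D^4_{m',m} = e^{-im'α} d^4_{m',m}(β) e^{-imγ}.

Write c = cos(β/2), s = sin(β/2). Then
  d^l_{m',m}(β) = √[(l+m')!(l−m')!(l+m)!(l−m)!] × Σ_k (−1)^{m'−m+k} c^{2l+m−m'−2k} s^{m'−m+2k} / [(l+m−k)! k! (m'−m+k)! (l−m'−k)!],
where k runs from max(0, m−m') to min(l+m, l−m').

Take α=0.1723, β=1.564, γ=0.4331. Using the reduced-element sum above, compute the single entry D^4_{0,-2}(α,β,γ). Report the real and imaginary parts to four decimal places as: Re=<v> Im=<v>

Re=-0.2559 Im=-0.3010

Split into d^4_{0,-2}(β=1.5640) × two z-phases.
Half-angle: c=0.709506, s=0.704700. N=√(24·24·2·720)=910.735966
k∈{0,1,2} keeps every argument non-negative
  k=0: (−1)^2·910.7360/(96)·0.7095^6·0.7047^2 = +0.600986
  k=1: (−1)^3·910.7360/(36)·0.7095^4·0.7047^4 = -1.580993
  k=2: (−1)^4·910.7360/(96)·0.7095^2·0.7047^6 = +0.584868
d^4_{0,-2}(1.5640) = +0.600986 -1.580993 +0.584868 = -0.395139
Phases: e^{-i·(0)·0.1723}=+1.000000+0.000000i, e^{-i·(-2)·0.4331}=+0.647726+0.761873i ⇒ D=-0.255942-0.301046i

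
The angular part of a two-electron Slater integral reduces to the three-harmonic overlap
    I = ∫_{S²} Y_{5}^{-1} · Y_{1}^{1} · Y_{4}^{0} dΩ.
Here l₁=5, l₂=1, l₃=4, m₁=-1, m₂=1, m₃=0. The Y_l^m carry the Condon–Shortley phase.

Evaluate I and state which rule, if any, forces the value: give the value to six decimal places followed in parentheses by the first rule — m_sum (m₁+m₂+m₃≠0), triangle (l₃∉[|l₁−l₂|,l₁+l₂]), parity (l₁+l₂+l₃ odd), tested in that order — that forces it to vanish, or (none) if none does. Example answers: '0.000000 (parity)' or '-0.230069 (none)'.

-0.190188 (none)

m-sum 0 ✓  L=10 even ✓  4≤4≤6 ✓
Π(2lᵢ+1) = 11×3×9 = 297
triangle coeff Δ(5,1,4) = 1/495
Σ_t [1,1]: t=1:−1/576 = -1/576
(3j)²=5/99 [(5 1 4; 0 0 0)], sign=-1
Σ_t [2,2]: t=2:+1/1152 = 1/1152
(3j)²=1/33 [(5 1 4; -1 1 0)], sign=+1
⇒ 4πI² = 5/11
I = (-1)√(5/11/(4π)) = -0.19018827
No selection rule forces the value: the integral is nonzero (none).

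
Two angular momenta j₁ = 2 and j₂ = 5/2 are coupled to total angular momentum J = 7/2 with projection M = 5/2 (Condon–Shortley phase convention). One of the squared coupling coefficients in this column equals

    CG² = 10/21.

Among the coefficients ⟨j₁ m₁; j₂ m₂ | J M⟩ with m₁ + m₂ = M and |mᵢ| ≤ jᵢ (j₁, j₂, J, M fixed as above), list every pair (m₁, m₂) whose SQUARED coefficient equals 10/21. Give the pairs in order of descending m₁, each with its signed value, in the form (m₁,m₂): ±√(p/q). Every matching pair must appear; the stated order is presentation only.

(0,5/2): −√(10/21)

Admissible pairs with m₁+m₂ = M = 5/2: (0,5/2), (1,3/2), (2,1/2)
  (m₁,m₂)=(2,1/2): CG² = 32/63, CG = +√(32/63)
  (m₁,m₂)=(1,3/2): CG² = 1/63, CG = −√(1/63)
  (m₁,m₂)=(0,5/2): CG² = 10/21, CG = −√(10/21)   ← matches the target
Pairs with CG² = 10/21: (0,5/2): −√(10/21)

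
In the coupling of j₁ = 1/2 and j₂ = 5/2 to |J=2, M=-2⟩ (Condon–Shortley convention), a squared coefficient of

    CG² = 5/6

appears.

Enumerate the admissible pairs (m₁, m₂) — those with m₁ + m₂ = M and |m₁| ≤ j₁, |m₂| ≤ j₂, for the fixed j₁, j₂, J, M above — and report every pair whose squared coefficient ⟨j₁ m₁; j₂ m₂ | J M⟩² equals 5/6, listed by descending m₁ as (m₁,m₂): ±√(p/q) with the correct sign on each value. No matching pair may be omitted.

Admissible pairs with m₁+m₂ = M = -2: (-1/2,-3/2), (1/2,-5/2)
  (m₁,m₂)=(1/2,-5/2): CG² = 5/6, CG = +√(5/6)   ← matches the target
  (m₁,m₂)=(-1/2,-3/2): CG² = 1/6, CG = −√(1/6)
Pairs with CG² = 5/6: (1/2,-5/2): +√(5/6)

(1/2,-5/2): +√(5/6)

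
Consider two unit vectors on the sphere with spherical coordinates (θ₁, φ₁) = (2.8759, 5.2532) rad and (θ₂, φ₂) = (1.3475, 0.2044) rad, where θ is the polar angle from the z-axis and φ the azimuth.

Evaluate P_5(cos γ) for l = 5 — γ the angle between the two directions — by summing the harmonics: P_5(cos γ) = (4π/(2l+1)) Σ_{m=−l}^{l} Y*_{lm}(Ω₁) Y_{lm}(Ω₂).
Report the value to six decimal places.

Expand P_5 via completeness: Σ_{m} conj(Y_{5,m}) at Ω₁ times Y_{5,m} at Ω₂ —
  [-5]  conj(Y_{5,-5})(Ω₁) = (0.000245, 0.000525) ; Y_{5,-5}(Ω₂) = (0.213520, -0.349202) ; Δ = (0.000236, 0.000026)
  [-4]  conj(Y_{5,-4})(Ω₁) = (0.003759, -0.005585) ; Y_{5,-4}(Ω₂) = (0.201036, -0.214419) ; Δ = (-0.000442, -0.001929)
  [-3]  conj(Y_{5,-3})(Ω₁) = (-0.046156, -0.002385) ; Y_{5,-3}(Ω₂) = (-0.146571, 0.103141) ; Δ = (0.007011, -0.004411)
  [-2]  conj(Y_{5,-2})(Ω₁) = (0.095003, 0.178466) ; Y_{5,-2}(Ω₂) = (-0.279309, 0.120998) ; Δ = (-0.048129, -0.038352)
  [-1]  conj(Y_{5,-1})(Ω₁) = (0.267111, -0.444790) ; Y_{5,-1}(Ω₂) = (0.111311, -0.023074) ; Δ = (0.019469, -0.055674)
  [+0]  conj(Y_{5,0})(Ω₁) = (-0.500864, -0.000000) ; Y_{5,0}(Ω₂) = (0.303496, 0.000000) ; Δ = (-0.152010, -0.000000)
  [+1]  conj(Y_{5,1})(Ω₁) = (-0.267111, -0.444790) ; Y_{5,1}(Ω₂) = (-0.111311, -0.023074) ; Δ = (0.019469, 0.055674)
  [+2]  conj(Y_{5,2})(Ω₁) = (0.095003, -0.178466) ; Y_{5,2}(Ω₂) = (-0.279309, -0.120998) ; Δ = (-0.048129, 0.038352)
  [+3]  conj(Y_{5,3})(Ω₁) = (0.046156, -0.002385) ; Y_{5,3}(Ω₂) = (0.146571, 0.103141) ; Δ = (0.007011, 0.004411)
  [+4]  conj(Y_{5,4})(Ω₁) = (0.003759, 0.005585) ; Y_{5,4}(Ω₂) = (0.201036, 0.214419) ; Δ = (-0.000442, 0.001929)
  [+5]  conj(Y_{5,5})(Ω₁) = (-0.000245, 0.000525) ; Y_{5,5}(Ω₂) = (-0.213520, -0.349202) ; Δ = (0.000236, -0.000026)
Σ over m = (-0.195720, 0.000000); ×(4π/11) → (-0.223590, 0.000000). Real part: -0.223590

-0.223590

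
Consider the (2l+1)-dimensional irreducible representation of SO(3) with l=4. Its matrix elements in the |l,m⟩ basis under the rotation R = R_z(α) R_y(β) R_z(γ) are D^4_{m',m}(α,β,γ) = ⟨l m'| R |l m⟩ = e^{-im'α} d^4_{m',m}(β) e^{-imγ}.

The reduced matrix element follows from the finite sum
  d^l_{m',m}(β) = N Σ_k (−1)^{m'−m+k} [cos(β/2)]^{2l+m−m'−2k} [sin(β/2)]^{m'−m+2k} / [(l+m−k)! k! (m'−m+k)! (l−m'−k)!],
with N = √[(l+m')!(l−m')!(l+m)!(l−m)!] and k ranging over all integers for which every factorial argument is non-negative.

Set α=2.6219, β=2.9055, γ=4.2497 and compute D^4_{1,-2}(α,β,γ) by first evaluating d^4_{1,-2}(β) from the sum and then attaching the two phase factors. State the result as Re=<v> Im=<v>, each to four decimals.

Re=-0.4067 Im=0.1747

Split into d^4_{1,-2}(β=2.9055) × two z-phases.
Half-angle: c=0.117772, s=0.993041. N=√(120·6·2·720)=1018.233765
k∈{0,1,2} keeps every argument non-negative
  k=0: (−1)^3·1018.2338/(72)·0.1178^5·0.9930^3 = -0.000314
  k=1: (−1)^4·1018.2338/(48)·0.1178^3·0.9930^5 = +0.033464
  k=2: (−1)^5·1018.2338/(240)·0.1178^1·0.9930^7 = -0.475827
d^4_{1,-2}(2.9055) = -0.000314 +0.033464 -0.475827 = -0.442677
D = (-0.867972-0.496613i)·(-0.442677)·(-0.601533+0.798848i) = -0.406746+0.174702i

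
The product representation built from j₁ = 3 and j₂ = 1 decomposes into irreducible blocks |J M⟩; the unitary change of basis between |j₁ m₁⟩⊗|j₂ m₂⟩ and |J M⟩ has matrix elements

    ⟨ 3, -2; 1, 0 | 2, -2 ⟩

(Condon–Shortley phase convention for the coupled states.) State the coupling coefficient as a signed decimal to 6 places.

-0.487950  (= −√(5/21))

√[5·2!4!0!/7! · 1!5!1!1!0!4!] = √(960/7)
  +(−1)^1/∏(1,1,4,0,0,0)! = -1/24  (running -1/24)
⟨..|..⟩ = √(960/7)·(-1/24) = -0.487950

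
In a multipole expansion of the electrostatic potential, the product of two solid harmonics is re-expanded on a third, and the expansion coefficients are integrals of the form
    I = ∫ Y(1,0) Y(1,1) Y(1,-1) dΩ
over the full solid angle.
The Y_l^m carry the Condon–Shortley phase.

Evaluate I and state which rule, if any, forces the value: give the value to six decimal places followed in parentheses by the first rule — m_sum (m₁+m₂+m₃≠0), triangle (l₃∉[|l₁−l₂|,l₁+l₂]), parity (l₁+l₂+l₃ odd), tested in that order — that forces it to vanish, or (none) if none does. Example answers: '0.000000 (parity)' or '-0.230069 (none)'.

0.000000 (parity)

Σlᵢ=3 odd — θ-integrand is odd under cosθ→−cosθ; I=0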